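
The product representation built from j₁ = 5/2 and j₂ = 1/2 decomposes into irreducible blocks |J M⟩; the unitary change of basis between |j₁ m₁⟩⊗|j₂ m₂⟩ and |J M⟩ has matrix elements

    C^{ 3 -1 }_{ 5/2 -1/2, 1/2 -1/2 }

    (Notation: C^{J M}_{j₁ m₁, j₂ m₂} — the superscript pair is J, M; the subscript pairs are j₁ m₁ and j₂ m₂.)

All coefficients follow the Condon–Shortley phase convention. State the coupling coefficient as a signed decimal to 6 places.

j₁+j₂−J=0  J+j₁−j₂=5  J−j₁+j₂=1  j₁+j₂+J+1=7
(j₁±m₁, j₂±m₂, J±M) = (2,3,0,1,2,4)
P² = 96
sum k=0..0:
  [0] +1/12 = 1/12
S = 1/12
C² = P²·S² = 2/3 ; C = +0.816497

+0.816497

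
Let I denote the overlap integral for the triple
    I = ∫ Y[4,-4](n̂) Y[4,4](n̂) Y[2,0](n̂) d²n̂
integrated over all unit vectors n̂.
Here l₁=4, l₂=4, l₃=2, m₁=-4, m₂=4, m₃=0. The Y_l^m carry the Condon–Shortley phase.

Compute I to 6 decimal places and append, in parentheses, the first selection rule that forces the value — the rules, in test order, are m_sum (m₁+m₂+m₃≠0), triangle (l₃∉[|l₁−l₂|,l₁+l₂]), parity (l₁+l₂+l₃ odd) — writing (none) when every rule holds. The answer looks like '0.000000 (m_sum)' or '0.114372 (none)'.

m-sum 0 ✓  L=10 even ✓  0≤2≤8 ✓
Π(2lᵢ+1) = 9×9×5 = 405
triangle coeff Δ(4,4,2) = 1/13860
Σ_t [2,4]: t=2:+1/192 t=3:−1/36 t=4:+1/192 = -5/288
(3j)²=20/693 [(4 4 2; 0 0 0)], sign=-1
Σ_t [6,6]: t=6:+1/2880 = 1/2880
(3j)²=28/495 [(4 4 2; -4 4 0)], sign=+1
⇒ 4πI² = 80/121
I = (-1)√(80/121/(4π)) = -0.22937568
No selection rule forces the value: the integral is nonzero (none).

-0.229376 (none)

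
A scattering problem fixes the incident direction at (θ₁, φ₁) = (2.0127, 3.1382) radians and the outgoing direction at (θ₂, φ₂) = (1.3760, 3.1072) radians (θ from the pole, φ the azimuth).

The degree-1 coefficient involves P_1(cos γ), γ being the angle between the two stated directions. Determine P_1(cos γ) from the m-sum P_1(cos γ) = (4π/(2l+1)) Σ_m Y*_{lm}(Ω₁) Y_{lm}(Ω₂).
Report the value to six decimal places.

0.803636

Expand P_1 via completeness: Σ_{m} conj(Y_{1,m}) at Ω₁ times Y_{1,m} at Ω₂ —
  [-1]  conj(Y_{1,-1})(Ω₁) = -0.31230 + 0.00106j ; Y_{1,-1}(Ω₂) = -0.33876 - 0.01166j ; Δ = 0.10581 + 0.00328j
  [+0]  conj(Y_{1,0})(Ω₁) = -0.20896 + 0.00000j ; Y_{1,0}(Ω₂) = 0.09458 + 0.00000j ; Δ = -0.01976 + 0.00000j
  [+1]  conj(Y_{1,1})(Ω₁) = 0.31230 + 0.00106j ; Y_{1,1}(Ω₂) = 0.33876 - 0.01166j ; Δ = 0.10581 - 0.00328j
Total Σ_m = 0.19185 + 0.00000j. Multiply by 4.188790: 0.80364 + 0.00000j. P_1(cos γ) = 0.803636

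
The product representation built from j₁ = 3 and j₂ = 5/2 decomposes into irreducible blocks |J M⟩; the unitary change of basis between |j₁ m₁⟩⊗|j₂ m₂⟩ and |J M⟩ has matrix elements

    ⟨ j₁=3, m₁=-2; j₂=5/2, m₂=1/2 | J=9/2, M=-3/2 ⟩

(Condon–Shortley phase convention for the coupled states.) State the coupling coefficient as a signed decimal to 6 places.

j₁+j₂−J=1  J+j₁−j₂=5  J−j₁+j₂=4  j₁+j₂+J+1=11
(j₁±m₁, j₂±m₂, J±M) = (1,5,3,2,3,6)
P² = 345600/77
sum k=0..1:
  [0] +1/720 = 1/720
  [1] −1/96 = -1/96
S = -13/1440
C² = P²·S² = 169/462 ; C = -0.604815

-0.604815  (= −√(169/462))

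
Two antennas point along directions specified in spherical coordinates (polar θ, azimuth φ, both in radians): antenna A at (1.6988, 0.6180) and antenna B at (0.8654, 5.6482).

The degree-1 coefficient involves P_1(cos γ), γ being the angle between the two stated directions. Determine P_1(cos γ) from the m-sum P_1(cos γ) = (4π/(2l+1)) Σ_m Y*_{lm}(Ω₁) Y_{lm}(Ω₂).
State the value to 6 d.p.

Term-by-term m-sum for l=1 (normalisation 4π/3 = 4.188790):
  m=-1: (0.279287, 0.198544) × (0.211771, 0.156028) = (0.028167, 0.085623)  (running Σ = (0.028167, 0.085623))
  m=0: (-0.062372, -0.000000) × (0.316778, 0.000000) = (-0.019758, -0.000000)  (running Σ = (0.008408, 0.085623))
  m=1: (-0.279287, 0.198544) × (-0.211771, 0.156028) = (0.028167, -0.085623)  (running Σ = (0.036575, 0.000000))
Accumulated sum (0.036575, 0.000000); after 4π/(2l+1) scaling, (0.153205, 0.000000) ⇒ P_1 = 0.153205

0.153205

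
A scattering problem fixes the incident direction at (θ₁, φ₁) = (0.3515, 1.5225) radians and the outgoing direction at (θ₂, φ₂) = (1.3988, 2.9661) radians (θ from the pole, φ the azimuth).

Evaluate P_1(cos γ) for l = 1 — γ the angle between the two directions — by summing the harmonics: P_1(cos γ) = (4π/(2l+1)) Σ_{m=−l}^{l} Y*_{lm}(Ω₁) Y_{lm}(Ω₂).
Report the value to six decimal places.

Summing Y*_{l m}(θ₁,φ₁)·Y_{l m}(θ₂,φ₂) over m ∈ [−1, 1]; prefactor 4π/(2·1+1) = 4.188790:
  m=-1: (+0.005743+0.118817i) × (-0.335168-0.059431i) = +0.005137-0.040165i  (running Σ = +0.005137-0.040165i)
  m=0: (+0.458728-0.000000i) × (+0.083624+0.000000i) = +0.038361+0.000000i  (running Σ = +0.043497-0.040165i)
  m=1: (-0.005743+0.118817i) × (+0.335168-0.059431i) = +0.005137+0.040165i  (running Σ = +0.048634+0.000000i)
Σ over m = +0.048634+0.000000i; ×(4π/3) → +0.203717+0.000000i. Real part: 0.203717

0.203717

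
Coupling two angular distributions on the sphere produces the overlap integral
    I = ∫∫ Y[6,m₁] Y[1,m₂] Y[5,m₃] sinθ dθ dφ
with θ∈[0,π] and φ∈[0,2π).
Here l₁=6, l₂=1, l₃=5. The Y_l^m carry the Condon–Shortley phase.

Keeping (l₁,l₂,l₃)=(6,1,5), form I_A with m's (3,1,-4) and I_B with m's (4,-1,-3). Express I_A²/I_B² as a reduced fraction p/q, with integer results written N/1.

1/15

l's match ⇒ only the (l;m) 3-j factors differ between A and B.
A: triangle coeff Δ(6,1,5) = 1/858; Σ_t [2,2]: t=2:+1/725760 = 1/725760; (3j)²=1/286 [(6 1 5; 3 1 -4)], sign=-1
B: triangle coeff Δ(6,1,5) = 1/858; Σ_t [0,0]: t=0:+1/161280 = 1/161280; (3j)²=15/286 [(6 1 5; 4 -1 -3)], sign=+1
I_A²/I_B² = (1/286)/(15/286) = 1/15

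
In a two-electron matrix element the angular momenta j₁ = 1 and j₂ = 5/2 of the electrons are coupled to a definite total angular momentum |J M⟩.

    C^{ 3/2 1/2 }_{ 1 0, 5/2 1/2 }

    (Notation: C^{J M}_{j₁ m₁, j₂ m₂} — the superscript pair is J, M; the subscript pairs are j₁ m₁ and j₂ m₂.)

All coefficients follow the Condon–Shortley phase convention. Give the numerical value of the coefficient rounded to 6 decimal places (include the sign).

triangle: 2!*0!*3!/6! = 12/720
(j±m)!: 1!*1!*3!*2!*2!*1! = 24
prefactor² = (2J+1)*Δ*N² = 8/5
  k=1: −1/(1!*1!*0!*2!*0!*1!) = -1/2
Σ = -1/2  ⇒  CG² = 8/5*(-1/2)² = 2/5
CG = −√(2/5) = -0.632456

−√(2/5) ≈ -0.632456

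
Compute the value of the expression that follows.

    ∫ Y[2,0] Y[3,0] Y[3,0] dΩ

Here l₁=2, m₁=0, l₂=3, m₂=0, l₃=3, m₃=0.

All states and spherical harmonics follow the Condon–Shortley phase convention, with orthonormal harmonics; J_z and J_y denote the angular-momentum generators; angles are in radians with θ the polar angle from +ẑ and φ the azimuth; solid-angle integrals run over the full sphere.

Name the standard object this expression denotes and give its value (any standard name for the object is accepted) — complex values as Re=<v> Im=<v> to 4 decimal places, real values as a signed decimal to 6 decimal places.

This is a Gaunt coefficient — the integral of a triple product of spherical harmonics over the sphere.
Checks pass: Σm=0; 8 even; l₃=3∈[1,5].
(2·2+1)(2·3+1)(2·3+1) = 245
Δ: 2! 2! 4! / 9! → 1/3780
sum: t=0:+1/24 t=1:−1/4 t=2:+1/24 = -1/6
3j²(2 3 3; 0 0 0) = Δ·Π!·Σ² = 4/105  (sign +1)
(m-triple is (0,0,0) — same symbol as above.)
combine: 4πI² = 245·4/105·4/105 = 16/45
take √, sign +1: I = 0.16820883

Gaunt coefficient, +0.168209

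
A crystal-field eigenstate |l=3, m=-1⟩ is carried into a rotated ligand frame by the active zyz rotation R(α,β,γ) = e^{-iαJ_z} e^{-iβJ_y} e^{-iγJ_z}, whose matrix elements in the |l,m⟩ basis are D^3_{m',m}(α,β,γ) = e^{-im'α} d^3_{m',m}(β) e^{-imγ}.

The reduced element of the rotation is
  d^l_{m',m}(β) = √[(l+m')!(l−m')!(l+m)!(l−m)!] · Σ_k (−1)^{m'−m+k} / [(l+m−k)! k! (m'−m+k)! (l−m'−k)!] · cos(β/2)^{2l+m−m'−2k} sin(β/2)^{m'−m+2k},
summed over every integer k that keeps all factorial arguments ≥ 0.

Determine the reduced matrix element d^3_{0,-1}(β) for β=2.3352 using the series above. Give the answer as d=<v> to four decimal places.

d^3_{0,-1}(β=2.3352) via the finite sum:
With c≡cos(β/2)=0.392360 and s≡sin(β/2)=0.919812, N=[6·6·2·24]^{1/2}=41.569219
k∈{0,1,2} keeps every argument non-negative
  k=0: (−1)^1·41.5692/(12)·0.3924^5·0.9198^1 = -0.029629
  k=1: (−1)^2·41.5692/(4)·0.3924^3·0.9198^3 = +0.488499
  k=2: (−1)^3·41.5692/(12)·0.3924^1·0.9198^5 = -0.894891
d^3_{0,-1}(2.3352) = -0.029629 +0.488499 -0.894891 = -0.436021

d=-0.4360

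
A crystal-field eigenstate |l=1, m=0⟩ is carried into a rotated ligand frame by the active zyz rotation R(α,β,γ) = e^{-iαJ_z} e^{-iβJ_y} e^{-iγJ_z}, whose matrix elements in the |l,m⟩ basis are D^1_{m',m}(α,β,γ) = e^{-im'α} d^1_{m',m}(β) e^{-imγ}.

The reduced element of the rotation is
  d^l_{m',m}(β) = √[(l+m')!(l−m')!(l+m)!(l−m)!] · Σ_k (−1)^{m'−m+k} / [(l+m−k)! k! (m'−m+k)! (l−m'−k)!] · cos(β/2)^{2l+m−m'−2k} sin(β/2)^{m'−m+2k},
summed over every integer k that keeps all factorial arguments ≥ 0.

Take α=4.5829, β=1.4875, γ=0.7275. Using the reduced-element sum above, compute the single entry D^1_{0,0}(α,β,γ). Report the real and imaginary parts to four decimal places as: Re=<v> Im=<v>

Re=0.0832 Im=0.0000

Split into d^1_{0,0}(β=1.4875) × two z-phases.
c=cos(1.487500/2)=0.735935, s=sin(1.487500/2)=0.677052; N=√[1·1·1·1]=1.000000
The bounds max(0,m−m')=0 and min(l+m,l−m')=1 give 2 terms
  k=0: (−1)^0·1.0000/(1)·0.7359^2·0.6771^0 = +0.541600
  k=1: (−1)^1·1.0000/(1)·0.7359^0·0.6771^2 = -0.458400
d^1_{0,0}(1.4875) = +0.541600 -0.458400 = +0.083200
D = (+1.000000+0.000000i)·(+0.083200)·(+1.000000+0.000000i) = +0.083200+0.000000i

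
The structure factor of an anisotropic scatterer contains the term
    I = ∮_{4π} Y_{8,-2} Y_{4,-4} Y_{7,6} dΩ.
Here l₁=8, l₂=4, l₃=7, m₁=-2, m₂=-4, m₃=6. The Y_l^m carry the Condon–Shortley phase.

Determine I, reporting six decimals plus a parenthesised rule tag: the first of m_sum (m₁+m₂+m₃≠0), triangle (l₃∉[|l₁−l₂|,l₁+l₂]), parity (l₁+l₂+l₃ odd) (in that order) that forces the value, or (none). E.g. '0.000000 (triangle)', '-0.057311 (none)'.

Σlᵢ=19 odd — θ-integrand is odd under cosθ→−cosθ; I=0

0.000000 (parity)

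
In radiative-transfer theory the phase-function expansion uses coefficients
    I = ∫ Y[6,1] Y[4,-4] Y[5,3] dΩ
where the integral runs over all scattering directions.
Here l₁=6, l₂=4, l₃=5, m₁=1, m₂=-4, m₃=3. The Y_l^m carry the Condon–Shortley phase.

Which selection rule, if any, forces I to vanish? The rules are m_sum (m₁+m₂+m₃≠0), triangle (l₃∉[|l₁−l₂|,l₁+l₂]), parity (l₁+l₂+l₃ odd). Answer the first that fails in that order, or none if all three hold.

parity

Σmᵢ = 0  ✓
l₃∈[|l₁−l₂|,l₁+l₂]=[2,10], have l₃=5  ✓
Σlᵢ = 15 ⇒ odd  ✗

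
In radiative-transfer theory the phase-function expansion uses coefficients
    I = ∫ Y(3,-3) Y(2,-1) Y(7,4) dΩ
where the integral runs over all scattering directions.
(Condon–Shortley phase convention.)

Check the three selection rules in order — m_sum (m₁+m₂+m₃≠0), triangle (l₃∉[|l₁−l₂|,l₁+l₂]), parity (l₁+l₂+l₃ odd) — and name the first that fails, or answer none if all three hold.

Σmᵢ = 0  ✓
l₃∈[|l₁−l₂|,l₁+l₂]=[1,5] required, l₃=7 fails  ✗
Σlᵢ = 12 ⇒ even

triangle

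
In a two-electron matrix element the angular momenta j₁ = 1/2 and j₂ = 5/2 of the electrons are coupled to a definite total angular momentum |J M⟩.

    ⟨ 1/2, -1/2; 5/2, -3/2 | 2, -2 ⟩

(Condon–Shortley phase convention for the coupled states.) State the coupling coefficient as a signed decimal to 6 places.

j₁+j₂−J=1  J+j₁−j₂=0  J−j₁+j₂=4  j₁+j₂+J+1=6
(j₁±m₁, j₂±m₂, J±M) = (0,1,1,4,0,4)
P² = 96
sum k=1..1:
  [1] −1/24 = -1/24
S = -1/24
C² = P²·S² = 1/6 ; C = -0.408248

−√(1/6) = -0.408248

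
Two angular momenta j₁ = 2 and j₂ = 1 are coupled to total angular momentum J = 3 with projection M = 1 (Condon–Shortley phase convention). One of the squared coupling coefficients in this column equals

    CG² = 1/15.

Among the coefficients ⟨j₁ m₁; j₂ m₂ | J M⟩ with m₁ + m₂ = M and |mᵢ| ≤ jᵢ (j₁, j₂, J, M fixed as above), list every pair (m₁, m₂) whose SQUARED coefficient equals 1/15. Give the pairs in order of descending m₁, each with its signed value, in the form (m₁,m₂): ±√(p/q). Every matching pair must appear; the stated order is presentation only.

(2,-1): +√(1/15)

Admissible pairs with m₁+m₂ = M = 1: (0,1), (1,0), (2,-1)
  (m₁,m₂)=(2,-1): CG² = 1/15, CG = +√(1/15)   ← matches the target
  (m₁,m₂)=(1,0): CG² = 8/15, CG = +√(8/15)
  (m₁,m₂)=(0,1): CG² = 2/5, CG = +√(2/5)
Pairs with CG² = 1/15: (2,-1): +√(1/15)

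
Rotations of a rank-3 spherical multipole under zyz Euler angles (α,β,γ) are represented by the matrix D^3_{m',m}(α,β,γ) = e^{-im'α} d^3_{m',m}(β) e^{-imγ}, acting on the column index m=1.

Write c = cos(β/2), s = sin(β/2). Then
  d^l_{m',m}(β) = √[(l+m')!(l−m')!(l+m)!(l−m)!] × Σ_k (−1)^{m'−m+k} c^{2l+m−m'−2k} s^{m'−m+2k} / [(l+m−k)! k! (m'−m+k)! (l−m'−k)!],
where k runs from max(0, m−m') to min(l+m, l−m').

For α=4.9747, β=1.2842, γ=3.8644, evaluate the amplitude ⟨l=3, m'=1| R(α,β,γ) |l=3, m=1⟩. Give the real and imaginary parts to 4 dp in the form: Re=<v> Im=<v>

Re=0.3512 Im=0.2329

First d^3_{1,1}(β=1.2842), then the phase factors e^{-i(1)α} and e^{-i(1)γ}:
c=cos(1.284200/2)=0.800840, s=sin(1.284200/2)=0.598879; N=√[24·2·24·2]=48.000000
The bounds max(0,m−m')=0 and min(l+m,l−m')=2 give 3 terms
  k=0: (−1)^0·48.0000/(48)·0.8008^6·0.5989^0 = +0.263800
  k=1: (−1)^1·48.0000/(6)·0.8008^4·0.5989^2 = -1.180185
  k=2: (−1)^2·48.0000/(8)·0.8008^2·0.5989^4 = +0.494991
d^3_{1,1}(1.2842) = +0.263800 -1.180185 +0.494991 = -0.421394
Phases: e^{-i·(1)·4.9747}=+0.259313+0.965793i, e^{-i·(1)·3.8644}=-0.749952+0.661493i ⇒ D=+0.351164+0.232932i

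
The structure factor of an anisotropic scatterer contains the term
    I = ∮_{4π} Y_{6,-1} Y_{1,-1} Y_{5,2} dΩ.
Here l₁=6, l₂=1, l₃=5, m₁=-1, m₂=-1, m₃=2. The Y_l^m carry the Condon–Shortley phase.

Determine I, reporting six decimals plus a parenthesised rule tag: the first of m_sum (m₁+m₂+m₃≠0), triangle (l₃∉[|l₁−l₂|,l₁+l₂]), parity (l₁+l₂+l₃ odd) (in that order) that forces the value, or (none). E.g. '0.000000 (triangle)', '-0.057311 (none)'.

-0.129207 (none)

Checks pass: Σm=0; 12 even; l₃=5∈[5,7].
(2·6+1)(2·1+1)(2·5+1) = 429
Δ: 2! 10! 0! / 13! → 1/858
sum: t=1:−1/14400 = -1/14400
3j²(6 1 5; 0 0 0) = Δ·Π!·Σ² = 6/143  (sign +1)
sum: t=0:+1/60480 = 1/60480
3j²(6 1 5; -1 -1 2) = Δ·Π!·Σ² = 5/429  (sign -1)
combine: 4πI² = 429·6/143·5/429 = 30/143
take √, sign -1: I = -0.12920749
No selection rule forces the value: the integral is nonzero (none).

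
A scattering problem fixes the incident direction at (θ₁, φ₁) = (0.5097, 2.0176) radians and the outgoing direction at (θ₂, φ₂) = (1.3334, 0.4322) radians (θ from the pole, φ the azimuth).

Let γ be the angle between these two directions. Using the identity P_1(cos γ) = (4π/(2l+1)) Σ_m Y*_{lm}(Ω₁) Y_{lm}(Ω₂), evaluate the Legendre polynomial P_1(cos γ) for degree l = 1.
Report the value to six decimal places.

Term-by-term m-sum for l=1 (normalisation 4π/3 = 4.188790):
  m=-1: (-0.072837, 0.152024) × (0.304926, -0.140658) = (-0.000827, 0.056601)  (running Σ = (-0.000827, 0.056601))
  m=0: (0.426497, -0.000000) × (0.114906, 0.000000) = (0.049007, 0.000000)  (running Σ = (0.048180, 0.056601))
  m=1: (0.072837, 0.152024) × (-0.304926, -0.140658) = (-0.000827, -0.056601)  (running Σ = (0.047354, 0.000000))
Total Σ_m = (0.047354, 0.000000). Multiply by 4.188790: (0.198355, 0.000000). P_1(cos γ) = 0.198355

0.198355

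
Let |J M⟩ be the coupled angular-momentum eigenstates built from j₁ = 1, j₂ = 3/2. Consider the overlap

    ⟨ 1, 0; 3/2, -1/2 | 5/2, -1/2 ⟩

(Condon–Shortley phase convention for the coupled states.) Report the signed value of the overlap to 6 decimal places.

j₁+j₂−J=0  J+j₁−j₂=2  J−j₁+j₂=3  j₁+j₂+J+1=6
(j₁±m₁, j₂±m₂, J±M) = (1,1,1,2,2,3)
P² = 12/5
sum k=0..0:
  [0] +1/2 = 1/2
S = 1/2
C² = P²·S² = 3/5 ; C = +0.774597

+√(3/5) ≈ +0.774597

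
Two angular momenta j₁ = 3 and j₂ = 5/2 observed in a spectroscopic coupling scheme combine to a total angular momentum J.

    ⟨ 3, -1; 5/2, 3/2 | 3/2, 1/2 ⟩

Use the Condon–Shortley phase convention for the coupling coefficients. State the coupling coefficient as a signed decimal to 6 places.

j₁+j₂−J=4  J+j₁−j₂=2  J−j₁+j₂=1  j₁+j₂+J+1=8
(j₁±m₁, j₂±m₂, J±M) = (2,4,4,1,2,1)
P² = 384/35
sum k=3..4:
  [3] −1/6 = -1/6
  [4] +1/48 = 1/48
S = -7/48
C² = P²·S² = 7/30 ; C = -0.483046

−√(7/30) = -0.483046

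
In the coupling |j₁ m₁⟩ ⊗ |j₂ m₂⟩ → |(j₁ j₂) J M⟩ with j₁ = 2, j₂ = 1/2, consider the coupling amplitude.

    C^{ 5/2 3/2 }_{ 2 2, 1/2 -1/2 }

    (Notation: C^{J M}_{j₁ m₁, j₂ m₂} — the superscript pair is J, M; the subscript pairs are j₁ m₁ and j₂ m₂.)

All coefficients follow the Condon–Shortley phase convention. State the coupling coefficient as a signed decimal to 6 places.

+√(1/5) ≈ +0.447214

triangle: 0!*4!*1!/6! = 24/720
(j±m)!: 4!*0!*0!*1!*4!*1! = 576
prefactor² = (2J+1)*Δ*N² = 576/5
  k=0: +1/(0!*0!*0!*0!*4!*1!) = 1/24
Σ = 1/24  ⇒  CG² = 576/5*(1/24)² = 1/5
CG = +√(1/5) = +0.447214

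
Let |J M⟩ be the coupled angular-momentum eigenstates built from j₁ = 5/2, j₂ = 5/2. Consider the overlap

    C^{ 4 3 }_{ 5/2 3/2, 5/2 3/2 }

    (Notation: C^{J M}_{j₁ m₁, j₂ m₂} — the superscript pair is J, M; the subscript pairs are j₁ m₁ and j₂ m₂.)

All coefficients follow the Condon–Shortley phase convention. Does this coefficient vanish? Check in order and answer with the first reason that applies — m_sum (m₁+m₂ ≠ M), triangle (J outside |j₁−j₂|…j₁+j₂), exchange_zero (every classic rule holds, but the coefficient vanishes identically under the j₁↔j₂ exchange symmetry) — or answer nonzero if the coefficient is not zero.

m-sum: m₁+m₂ = 3/2+3/2 = 3, M = 3  ✓
triangle: |j₁−j₂| = 0 ≤ J = 4 ≤ j₁+j₂ = 5  ✓
exchange: j₁=j₂ and m₁=m₂, and (−1)^(j₁+j₂−J) = (−1)^1 = −1 forces ⟨j₁m₁;j₂m₂|JM⟩ = −⟨j₂m₂;j₁m₁|JM⟩ = −⟨j₁m₁;j₂m₂|JM⟩ ⇒ the coefficient vanishes identically
Racah sum check: Σ_k collapses to 0 ⇒ CG = 0

exchange_zero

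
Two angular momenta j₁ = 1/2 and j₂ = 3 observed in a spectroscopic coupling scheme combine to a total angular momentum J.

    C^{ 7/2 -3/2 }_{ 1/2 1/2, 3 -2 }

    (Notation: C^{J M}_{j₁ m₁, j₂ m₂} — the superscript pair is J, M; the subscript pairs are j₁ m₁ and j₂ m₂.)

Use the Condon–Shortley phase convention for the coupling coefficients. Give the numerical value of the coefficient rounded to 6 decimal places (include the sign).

j₁+j₂−J=0  J+j₁−j₂=1  J−j₁+j₂=6  j₁+j₂+J+1=8
(j₁±m₁, j₂±m₂, J±M) = (1,0,1,5,2,5)
P² = 28800/7
sum k=0..0:
  [0] +1/120 = 1/120
S = 1/120
C² = P²·S² = 2/7 ; C = +0.534522

+0.534522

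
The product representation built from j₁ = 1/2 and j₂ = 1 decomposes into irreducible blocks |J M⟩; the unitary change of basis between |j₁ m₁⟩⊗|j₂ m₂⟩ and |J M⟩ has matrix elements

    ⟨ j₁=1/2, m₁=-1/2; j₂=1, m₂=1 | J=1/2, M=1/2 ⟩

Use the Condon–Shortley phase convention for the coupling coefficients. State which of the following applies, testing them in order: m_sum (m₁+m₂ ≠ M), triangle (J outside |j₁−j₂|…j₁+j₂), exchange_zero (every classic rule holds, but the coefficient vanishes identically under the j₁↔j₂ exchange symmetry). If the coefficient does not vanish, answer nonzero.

nonzero

m-sum: m₁+m₂ = -1/2+1 = 1/2, M = 1/2  ✓
triangle: |j₁−j₂| = 1/2 ≤ J = 1/2 ≤ j₁+j₂ = 3/2  ✓
exchange: j₁≠j₂ or m₁≠m₂ — the exchange symmetry imposes no constraint here
value check: CG = −√(2/3) = -0.816497 ≠ 0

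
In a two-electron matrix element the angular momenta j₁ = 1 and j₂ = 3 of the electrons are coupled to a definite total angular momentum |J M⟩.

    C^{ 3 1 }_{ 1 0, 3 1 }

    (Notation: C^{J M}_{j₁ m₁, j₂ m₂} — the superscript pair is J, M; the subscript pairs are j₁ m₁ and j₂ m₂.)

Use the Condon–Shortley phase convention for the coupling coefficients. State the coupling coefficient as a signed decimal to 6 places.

triangle: 1!·1!·5!/8! = 120/40320
(j±m)!: 1!·1!·4!·2!·4!·2! = 2304
prefactor² = (2J+1)·Δ·N² = 48
  k=0: +1/(0!·1!·1!·4!·0!·1!) = 1/24
  k=1: −1/(1!·0!·0!·3!·1!·2!) = -1/12
Σ = -1/24  ⇒  CG² = 48·(-1/24)² = 1/12
CG = −√(1/12) = -0.288675

-0.288675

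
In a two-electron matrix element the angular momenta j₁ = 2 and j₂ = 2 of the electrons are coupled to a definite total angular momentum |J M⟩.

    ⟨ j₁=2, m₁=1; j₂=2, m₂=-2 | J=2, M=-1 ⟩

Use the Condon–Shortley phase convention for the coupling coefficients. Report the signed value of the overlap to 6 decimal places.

triangle: 2!·2!·2!/7! = 8/5040
(j±m)!: 3!·1!·0!·4!·1!·3! = 864
prefactor² = (2J+1)·Δ·N² = 48/7
  k=0: +1/(0!·2!·1!·0!·1!·2!) = 1/4
Σ = 1/4  ⇒  CG² = 48/7·(1/4)² = 3/7
CG = +√(3/7) = +0.654654

+√(3/7) = +0.654654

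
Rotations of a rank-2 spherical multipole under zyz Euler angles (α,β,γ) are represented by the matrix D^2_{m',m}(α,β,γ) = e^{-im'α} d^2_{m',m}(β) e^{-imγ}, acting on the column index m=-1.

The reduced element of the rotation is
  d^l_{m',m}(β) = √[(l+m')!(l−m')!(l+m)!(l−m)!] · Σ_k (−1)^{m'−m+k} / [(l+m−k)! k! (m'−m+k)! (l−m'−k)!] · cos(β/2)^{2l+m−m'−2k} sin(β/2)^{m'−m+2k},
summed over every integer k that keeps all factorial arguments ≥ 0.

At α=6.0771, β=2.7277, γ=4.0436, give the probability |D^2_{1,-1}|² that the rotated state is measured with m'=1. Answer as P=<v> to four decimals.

P=0.6337

D^2_{1,-1}(6.0771,2.7277,4.0436) = e^{-i·1·6.0771}·d^2_{1,-1}(2.7277)·e^{-i·-1·4.0436}. Compute d first:
Half-angle: c=0.205472, s=0.978663. N=√(6·1·1·6)=6.000000
The bounds max(0,m−m')=0 and min(l+m,l−m')=1 give 2 terms
  k=0: (−1)^2·6.0000/(2)·0.2055^2·0.9787^2 = +0.121309
  k=1: (−1)^3·6.0000/(6)·0.2055^0·0.9787^4 = -0.917345
d^2_{1,-1}(2.7277) = +0.121309 -0.917345 = -0.796035
|D^2_{1,-1}|² = |d^2_{1,-1}(β)|² = (-0.796035)² = 0.633672 (the z-rotation phases have unit modulus)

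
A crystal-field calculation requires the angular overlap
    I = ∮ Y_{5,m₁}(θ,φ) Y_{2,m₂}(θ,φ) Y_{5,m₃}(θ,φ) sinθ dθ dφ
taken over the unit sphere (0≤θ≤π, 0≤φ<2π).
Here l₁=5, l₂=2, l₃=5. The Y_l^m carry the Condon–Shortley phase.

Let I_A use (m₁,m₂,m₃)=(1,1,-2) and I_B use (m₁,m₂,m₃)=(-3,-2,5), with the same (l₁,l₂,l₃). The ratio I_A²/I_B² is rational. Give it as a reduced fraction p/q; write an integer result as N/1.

7/5

Shared (l₁,l₂,l₃)=(5,2,5): N and (l;000)² cancel in I_A²/I_B².
A: Δ = 2!·8!·2!/13! = 1/38610; Racah Σ t=1..2: t=1:−1/1440 t=2:+1/2880 = -1/2880; ⇒ 3j(5 2 5; 1 1 -2)² = 7/715, sgn +1
B: Δ = 2!·8!·2!/13! = 1/38610; Racah Σ t=0..0: t=0:+1/161280 = 1/161280; ⇒ 3j(5 2 5; -3 -2 5)² = 1/143, sgn +1
I_A²/I_B² = (7/715)/(1/143) = 7/5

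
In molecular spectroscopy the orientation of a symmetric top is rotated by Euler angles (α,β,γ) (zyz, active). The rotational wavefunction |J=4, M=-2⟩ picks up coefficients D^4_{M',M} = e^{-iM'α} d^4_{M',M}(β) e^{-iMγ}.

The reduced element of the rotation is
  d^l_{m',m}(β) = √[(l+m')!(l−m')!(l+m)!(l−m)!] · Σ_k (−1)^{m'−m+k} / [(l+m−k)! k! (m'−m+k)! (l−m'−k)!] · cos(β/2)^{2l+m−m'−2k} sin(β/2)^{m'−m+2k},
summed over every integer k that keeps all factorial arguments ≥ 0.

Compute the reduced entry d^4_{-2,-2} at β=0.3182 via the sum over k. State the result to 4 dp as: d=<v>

d^4_{-2,-2}(β=0.3182) via the finite sum:
Half-angle: c=0.987370, s=0.158430. N=√(2·720·2·720)=1440.000000
Admissible k: 0..2 (factorial args all ≥0)
  k=0: (−1)^0·1440.0000/(1440)·0.9874^8·0.1584^0 = +0.903317
  k=1: (−1)^1·1440.0000/(120)·0.9874^6·0.1584^2 = -0.279084
  k=2: (−1)^2·1440.0000/(96)·0.9874^4·0.1584^4 = +0.008982
d^4_{-2,-2}(0.3182) = +0.903317 -0.279084 +0.008982 = +0.633215

d=0.6332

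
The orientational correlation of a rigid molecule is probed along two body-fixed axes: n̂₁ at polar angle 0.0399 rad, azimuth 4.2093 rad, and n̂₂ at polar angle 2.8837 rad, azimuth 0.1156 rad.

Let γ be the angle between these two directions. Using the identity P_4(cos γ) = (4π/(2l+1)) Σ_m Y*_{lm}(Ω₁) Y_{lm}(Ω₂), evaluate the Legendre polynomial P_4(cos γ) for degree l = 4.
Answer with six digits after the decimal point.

0.737788

Expand P_4 via completeness: Σ_{m} conj(Y_{4,m}) at Ω₁ times Y_{4,m} at Ω₂ —
  [-4]  conj(Y_{4,-4})(Ω₁) = -0.000000-0.000001i ; Y_{4,-4}(Ω₂) = +0.001676-0.000835i ; Δ = -0.000000-0.000000i
  [-3]  conj(Y_{4,-3})(Ω₁) = +0.000079+0.000005i ; Y_{4,-3}(Ω₂) = -0.018883+0.006824i ; Δ = -0.000002+0.000000i
  [-2]  conj(Y_{4,-2})(Ω₁) = -0.001706+0.002693i ; Y_{4,-2}(Ω₂) = +0.117441-0.027647i ; Δ = -0.000126+0.000363i
  [-1]  conj(Y_{4,-1})(Ω₁) = -0.036264-0.065895i ; Y_{4,-1}(Ω₂) = -0.410788+0.047700i ; Δ = +0.018040+0.025339i
  [+0]  conj(Y_{4,0})(Ω₁) = +0.839561-0.000000i ; Y_{4,0}(Ω₂) = +0.586708+0.000000i ; Δ = +0.492577+0.000000i
  [+1]  conj(Y_{4,1})(Ω₁) = +0.036264-0.065895i ; Y_{4,1}(Ω₂) = +0.410788+0.047700i ; Δ = +0.018040-0.025339i
  [+2]  conj(Y_{4,2})(Ω₁) = -0.001706-0.002693i ; Y_{4,2}(Ω₂) = +0.117441+0.027647i ; Δ = -0.000126-0.000363i
  [+3]  conj(Y_{4,3})(Ω₁) = -0.000079+0.000005i ; Y_{4,3}(Ω₂) = +0.018883+0.006824i ; Δ = -0.000002-0.000000i
  [+4]  conj(Y_{4,4})(Ω₁) = -0.000000+0.000001i ; Y_{4,4}(Ω₂) = +0.001676+0.000835i ; Δ = -0.000000+0.000000i
Total Σ_m = +0.528402-0.000000i. Multiply by 1.396263: +0.737788-0.000000i. P_4(cos γ) = 0.737788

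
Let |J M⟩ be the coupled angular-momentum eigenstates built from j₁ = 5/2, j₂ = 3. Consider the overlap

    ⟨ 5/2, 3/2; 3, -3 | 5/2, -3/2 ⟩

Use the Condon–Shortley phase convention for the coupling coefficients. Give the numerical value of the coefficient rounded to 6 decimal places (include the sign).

triangle: 3!×2!×3!/9! = 72/362880
(j±m)!: 4!×1!×0!×6!×1!×4! = 414720
prefactor² = (2J+1)×Δ×N² = 3456/7
  k=0: +1/(0!×3!×1!×0!×1!×3!) = 1/36
Σ = 1/36  ⇒  CG² = 3456/7×(1/36)² = 8/21
CG = +√(8/21) = +0.617213

+0.617213  (= +√(8/21))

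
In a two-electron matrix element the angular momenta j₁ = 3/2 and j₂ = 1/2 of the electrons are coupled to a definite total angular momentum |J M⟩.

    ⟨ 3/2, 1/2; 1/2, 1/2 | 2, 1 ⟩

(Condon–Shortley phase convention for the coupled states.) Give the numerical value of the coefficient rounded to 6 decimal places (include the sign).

triangle: 0!·3!·1!/5! = 6/120
(j±m)!: 2!·1!·1!·0!·3!·1! = 12
prefactor² = (2J+1)·Δ·N² = 3
  k=0: +1/(0!·0!·1!·1!·2!·0!) = 1/2
Σ = 1/2  ⇒  CG² = 3·(1/2)² = 3/4
CG = +√(3/4) = +0.866025

+√(3/4) ≈ +0.866025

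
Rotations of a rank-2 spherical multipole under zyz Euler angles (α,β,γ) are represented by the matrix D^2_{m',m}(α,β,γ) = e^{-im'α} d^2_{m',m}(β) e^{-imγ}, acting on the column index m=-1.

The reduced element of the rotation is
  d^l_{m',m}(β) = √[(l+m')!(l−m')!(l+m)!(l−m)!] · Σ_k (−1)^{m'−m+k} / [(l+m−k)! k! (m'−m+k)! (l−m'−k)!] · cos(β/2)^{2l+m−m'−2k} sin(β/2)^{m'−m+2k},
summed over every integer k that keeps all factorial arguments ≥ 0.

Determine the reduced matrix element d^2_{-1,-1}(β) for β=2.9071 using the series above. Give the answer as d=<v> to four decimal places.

d^2_{-1,-1}(β=2.9071) via the finite sum:
Half-angle: c=0.116978, s=0.993135. N=√(1·6·1·6)=6.000000
The bounds max(0,m−m')=0 and min(l+m,l−m')=1 give 2 terms
  k=0: (−1)^0·6.0000/(6)·0.1170^4·0.9931^0 = +0.000187
  k=1: (−1)^1·6.0000/(2)·0.1170^2·0.9931^2 = -0.040490
d^2_{-1,-1}(2.9071) = +0.000187 -0.040490 = -0.040302

d=-0.0403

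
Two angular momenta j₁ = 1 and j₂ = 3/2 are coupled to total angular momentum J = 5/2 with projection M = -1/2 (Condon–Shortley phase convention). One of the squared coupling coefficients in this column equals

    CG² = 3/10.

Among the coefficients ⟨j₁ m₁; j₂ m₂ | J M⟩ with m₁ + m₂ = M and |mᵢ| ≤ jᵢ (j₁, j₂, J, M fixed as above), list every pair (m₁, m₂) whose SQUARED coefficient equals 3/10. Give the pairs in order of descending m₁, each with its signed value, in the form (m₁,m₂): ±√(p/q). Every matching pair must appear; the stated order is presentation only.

(-1,1/2): +√(3/10)

Admissible pairs with m₁+m₂ = M = -1/2: (-1,1/2), (0,-1/2), (1,-3/2)
  (m₁,m₂)=(1,-3/2): CG² = 1/10, CG = +√(1/10)
  (m₁,m₂)=(0,-1/2): CG² = 3/5, CG = +√(3/5)
  (m₁,m₂)=(-1,1/2): CG² = 3/10, CG = +√(3/10)   ← matches the target
Pairs with CG² = 3/10: (-1,1/2): +√(3/10)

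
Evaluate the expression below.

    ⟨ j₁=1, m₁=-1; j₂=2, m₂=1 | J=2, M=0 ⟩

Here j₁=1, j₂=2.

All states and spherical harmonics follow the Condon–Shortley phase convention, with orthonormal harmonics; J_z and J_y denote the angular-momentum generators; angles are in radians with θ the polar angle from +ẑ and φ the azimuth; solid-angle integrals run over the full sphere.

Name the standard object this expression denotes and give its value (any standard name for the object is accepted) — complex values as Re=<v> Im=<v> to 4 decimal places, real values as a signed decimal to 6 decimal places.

Clebsch–Gordan coefficient, −√(1/2) ≈ -0.707107

This is a Clebsch–Gordan (vector-coupling) coefficient.
√[5·1!1!3!/6! · 0!2!3!1!2!2!] = √(2)
  +(−1)^1/∏(1,0,1,2,0,1)! = -1/2  (running -1/2)
⟨..|..⟩ = √(2)·(-1/2) = -0.707107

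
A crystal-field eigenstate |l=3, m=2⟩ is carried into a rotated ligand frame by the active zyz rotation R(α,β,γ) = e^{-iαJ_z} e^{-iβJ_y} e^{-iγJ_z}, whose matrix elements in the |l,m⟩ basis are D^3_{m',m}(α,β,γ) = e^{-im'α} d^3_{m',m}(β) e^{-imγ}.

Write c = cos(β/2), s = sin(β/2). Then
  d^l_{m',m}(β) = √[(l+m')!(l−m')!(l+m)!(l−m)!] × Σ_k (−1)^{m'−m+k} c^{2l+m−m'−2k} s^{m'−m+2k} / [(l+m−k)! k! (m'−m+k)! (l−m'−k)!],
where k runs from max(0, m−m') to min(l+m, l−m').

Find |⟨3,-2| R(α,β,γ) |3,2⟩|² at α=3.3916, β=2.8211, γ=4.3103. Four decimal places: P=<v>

P=0.6475

Split into d^3_{-2,2}(β=2.8211) × two z-phases.
Half-angle: c=0.159561, s=0.987188. N=√(1·120·120·1)=120.000000
k: max(0,(2)−(-2))=4 … min(3+(2),3−(-2))=5
  k=4: (−1)^0·120.0000/(24)·0.1596^2·0.9872^4 = +0.120900
  k=5: (−1)^1·120.0000/(120)·0.1596^0·0.9872^6 = -0.925549
d^3_{-2,2}(2.8211) = +0.120900 -0.925549 = -0.804649
|D^3_{-2,2}|² = |d^3_{-2,2}(β)|² = (-0.804649)² = 0.647460 (the z-rotation phases have unit modulus)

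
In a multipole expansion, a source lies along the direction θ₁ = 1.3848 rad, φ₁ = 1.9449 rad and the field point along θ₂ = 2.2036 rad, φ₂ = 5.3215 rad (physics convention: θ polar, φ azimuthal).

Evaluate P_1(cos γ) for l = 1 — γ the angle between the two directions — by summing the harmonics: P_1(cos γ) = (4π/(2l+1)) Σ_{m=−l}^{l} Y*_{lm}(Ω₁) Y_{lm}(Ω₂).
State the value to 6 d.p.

Term-by-term m-sum for l=1 (normalisation 4π/3 = 4.188790):
  [-1]  conj(Y_{1,-1})(Ω₁) = -0.12408 + 0.31605j ; Y_{1,-1}(Ω₂) = 0.15940 + 0.22849j ; Δ = -0.09199 + 0.02203j
  [+0]  conj(Y_{1,0})(Ω₁) = 0.09036 + 0.00000j ; Y_{1,0}(Ω₂) = -0.28896 + 0.00000j ; Δ = -0.02611 + 0.00000j
  [+1]  conj(Y_{1,1})(Ω₁) = 0.12408 + 0.31605j ; Y_{1,1}(Ω₂) = -0.15940 + 0.22849j ; Δ = -0.09199 - 0.02203j
Total Σ_m = -0.21010 + 0.00000j. Multiply by 4.188790: -0.88005 + 0.00000j. P_1(cos γ) = -0.880048

-0.880048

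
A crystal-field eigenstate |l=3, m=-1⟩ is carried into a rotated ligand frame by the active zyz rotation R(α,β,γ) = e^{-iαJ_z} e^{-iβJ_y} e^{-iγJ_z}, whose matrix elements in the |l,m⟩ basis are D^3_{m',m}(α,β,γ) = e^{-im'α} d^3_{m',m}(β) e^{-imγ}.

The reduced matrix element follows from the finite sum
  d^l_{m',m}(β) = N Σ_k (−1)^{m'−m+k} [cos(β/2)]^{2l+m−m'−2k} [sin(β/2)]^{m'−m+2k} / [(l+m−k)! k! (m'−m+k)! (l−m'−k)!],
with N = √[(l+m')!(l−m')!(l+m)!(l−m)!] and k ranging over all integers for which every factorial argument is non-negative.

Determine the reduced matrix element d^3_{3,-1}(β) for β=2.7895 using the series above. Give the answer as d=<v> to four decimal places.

d^3_{3,-1}(β=2.7895) via the finite sum:
Half-angle: c=0.175138, s=0.984544. N=√(720·1·2·24)=185.903201
k∈{0} keeps every argument non-negative
  k=0: (−1)^4·185.9032/(48)·0.1751^2·0.9845^4 = +0.111622
d^3_{3,-1}(2.7895) = +0.111622

d=0.1116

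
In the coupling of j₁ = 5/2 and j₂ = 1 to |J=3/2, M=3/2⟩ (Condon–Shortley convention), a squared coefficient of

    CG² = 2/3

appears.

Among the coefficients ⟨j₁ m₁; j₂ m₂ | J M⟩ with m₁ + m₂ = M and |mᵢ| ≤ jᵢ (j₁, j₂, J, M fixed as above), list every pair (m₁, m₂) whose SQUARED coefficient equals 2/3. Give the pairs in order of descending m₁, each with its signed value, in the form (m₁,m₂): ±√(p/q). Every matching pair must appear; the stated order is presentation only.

(5/2,-1): +√(2/3)

Admissible pairs with m₁+m₂ = M = 3/2: (1/2,1), (3/2,0), (5/2,-1)
  (m₁,m₂)=(5/2,-1): CG² = 2/3, CG = +√(2/3)   ← matches the target
  (m₁,m₂)=(3/2,0): CG² = 4/15, CG = −√(4/15)
  (m₁,m₂)=(1/2,1): CG² = 1/15, CG = +√(1/15)
Pairs with CG² = 2/3: (5/2,-1): +√(2/3)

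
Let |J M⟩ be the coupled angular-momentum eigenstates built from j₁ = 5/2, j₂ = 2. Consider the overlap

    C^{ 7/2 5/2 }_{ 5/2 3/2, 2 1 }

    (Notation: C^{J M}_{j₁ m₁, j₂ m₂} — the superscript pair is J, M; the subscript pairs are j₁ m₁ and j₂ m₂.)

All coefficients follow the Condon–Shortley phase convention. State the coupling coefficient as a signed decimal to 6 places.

j₁+j₂−J=1  J+j₁−j₂=4  J−j₁+j₂=3  j₁+j₂+J+1=9
(j₁±m₁, j₂±m₂, J±M) = (4,1,3,1,6,1)
P² = 2304/7
sum k=0..1:
  [0] +1/36 = 1/36
  [1] −1/48 = -1/48
S = 1/144
C² = P²·S² = 1/63 ; C = +0.125988

+0.125988  (= +√(1/63))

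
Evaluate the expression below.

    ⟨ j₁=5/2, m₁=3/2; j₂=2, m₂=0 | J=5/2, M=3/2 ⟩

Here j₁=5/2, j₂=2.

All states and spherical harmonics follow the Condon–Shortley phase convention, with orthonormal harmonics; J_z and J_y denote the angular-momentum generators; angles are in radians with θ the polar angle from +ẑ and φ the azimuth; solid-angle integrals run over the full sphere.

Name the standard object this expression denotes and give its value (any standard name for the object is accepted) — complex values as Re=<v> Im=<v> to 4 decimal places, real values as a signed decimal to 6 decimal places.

Clebsch–Gordan coefficient, −√(1/70) ≈ -0.119523

This is a Clebsch–Gordan (vector-coupling) coefficient.
√[6·2!3!2!/8! · 4!1!2!2!4!1!] = √(288/35)
  +(−1)^0/∏(0,2,1,2,2,0)! = 1/8  (running 1/8)
  +(−1)^1/∏(1,1,0,1,3,1)! = -1/6  (running -1/24)
⟨..|..⟩ = √(288/35)·(-1/24) = -0.119523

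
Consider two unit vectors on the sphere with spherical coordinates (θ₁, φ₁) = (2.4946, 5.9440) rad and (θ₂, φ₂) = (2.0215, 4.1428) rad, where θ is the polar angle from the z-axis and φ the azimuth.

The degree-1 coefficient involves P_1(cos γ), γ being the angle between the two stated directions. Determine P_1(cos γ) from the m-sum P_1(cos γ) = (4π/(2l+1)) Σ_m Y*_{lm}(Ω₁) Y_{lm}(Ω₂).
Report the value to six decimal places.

Term-by-term m-sum for l=1 (normalisation 4π/3 = 4.188790):
  term(m=-1) = (-0.014791, 0.063056)   from Y*(Ω₁)=(0.196395, -0.069292), Y(Ω₂)=(-0.167714, 0.261895)
  term(m=+0) = (0.082975, 0.000000)   from Y*(Ω₁)=(-0.389856, -0.000000), Y(Ω₂)=(-0.212835, 0.000000)
  term(m=+1) = (-0.014791, -0.063056)   from Y*(Ω₁)=(-0.196395, -0.069292), Y(Ω₂)=(0.167714, 0.261895)
Accumulated sum (0.053393, 0.000000); after 4π/(2l+1) scaling, (0.223652, 0.000000) ⇒ P_1 = 0.223652

0.223652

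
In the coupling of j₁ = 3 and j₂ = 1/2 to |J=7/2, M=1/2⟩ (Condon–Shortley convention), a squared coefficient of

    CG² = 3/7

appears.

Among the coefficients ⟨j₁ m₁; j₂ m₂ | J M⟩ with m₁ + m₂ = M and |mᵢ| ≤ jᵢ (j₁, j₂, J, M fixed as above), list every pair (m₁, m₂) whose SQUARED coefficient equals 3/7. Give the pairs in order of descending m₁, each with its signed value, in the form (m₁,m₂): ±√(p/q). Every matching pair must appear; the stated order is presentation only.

(1,-1/2): +√(3/7)

Admissible pairs with m₁+m₂ = M = 1/2: (0,1/2), (1,-1/2)
  (m₁,m₂)=(1,-1/2): CG² = 3/7, CG = +√(3/7)   ← matches the target
  (m₁,m₂)=(0,1/2): CG² = 4/7, CG = +√(4/7)
Pairs with CG² = 3/7: (1,-1/2): +√(3/7)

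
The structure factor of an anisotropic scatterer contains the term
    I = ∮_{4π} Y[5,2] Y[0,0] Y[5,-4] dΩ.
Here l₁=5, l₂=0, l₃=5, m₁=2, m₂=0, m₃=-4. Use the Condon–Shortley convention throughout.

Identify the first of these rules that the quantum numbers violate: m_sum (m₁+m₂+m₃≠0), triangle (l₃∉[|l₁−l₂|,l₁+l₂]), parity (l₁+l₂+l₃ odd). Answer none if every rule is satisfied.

m_sum

m₁+m₂+m₃ = 2 + 0 − 4 = -2  ✗
triangle: |5−0|=5 ≤ l₃=5 ≤ 5+0=5
parity: l₁+l₂+l₃ = 10 is even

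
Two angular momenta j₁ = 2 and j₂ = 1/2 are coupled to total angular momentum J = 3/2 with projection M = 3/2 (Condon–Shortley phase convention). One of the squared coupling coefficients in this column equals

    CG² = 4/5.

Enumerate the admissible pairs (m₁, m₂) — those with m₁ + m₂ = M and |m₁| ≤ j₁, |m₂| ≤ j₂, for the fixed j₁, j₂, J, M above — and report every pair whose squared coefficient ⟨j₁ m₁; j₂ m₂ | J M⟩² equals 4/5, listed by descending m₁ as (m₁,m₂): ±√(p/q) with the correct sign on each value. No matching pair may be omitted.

(2,-1/2): +√(4/5)

Admissible pairs with m₁+m₂ = M = 3/2: (1,1/2), (2,-1/2)
  (m₁,m₂)=(2,-1/2): CG² = 4/5, CG = +√(4/5)   ← matches the target
  (m₁,m₂)=(1,1/2): CG² = 1/5, CG = −√(1/5)
Pairs with CG² = 4/5: (2,-1/2): +√(4/5)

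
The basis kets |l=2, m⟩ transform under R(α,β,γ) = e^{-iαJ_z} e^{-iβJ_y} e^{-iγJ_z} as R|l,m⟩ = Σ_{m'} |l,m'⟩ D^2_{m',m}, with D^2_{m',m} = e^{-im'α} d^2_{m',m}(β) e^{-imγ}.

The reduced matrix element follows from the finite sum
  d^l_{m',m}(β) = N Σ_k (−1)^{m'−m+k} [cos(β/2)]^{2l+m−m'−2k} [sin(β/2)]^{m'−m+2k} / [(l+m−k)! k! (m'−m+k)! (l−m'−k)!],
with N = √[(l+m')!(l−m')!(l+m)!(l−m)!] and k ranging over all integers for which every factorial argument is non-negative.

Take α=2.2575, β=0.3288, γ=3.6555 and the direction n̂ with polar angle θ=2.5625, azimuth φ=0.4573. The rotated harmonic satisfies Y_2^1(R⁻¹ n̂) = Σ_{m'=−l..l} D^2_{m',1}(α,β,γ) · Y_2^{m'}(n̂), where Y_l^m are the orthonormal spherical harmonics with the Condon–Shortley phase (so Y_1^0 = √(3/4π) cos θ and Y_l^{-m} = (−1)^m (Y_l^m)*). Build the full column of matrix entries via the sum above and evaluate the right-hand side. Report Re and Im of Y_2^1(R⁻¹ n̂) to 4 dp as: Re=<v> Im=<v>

Need the full column D^2_{m',1} for m'=−2..2 at α=2.2575, β=0.3288, γ=3.6555.
cos(β/2)=0.986517, sin(β/2)=0.163660
d^2_{-2,1}: single k=3 term ⇒ +0.008649;  D = +0.005646+0.006552i
d^2_{-1,1}: k∈[2..3] ⇒ +0.078202 -0.000717 = +0.077485;  D = +0.013323-0.076331i
d^2_{0,1}: k∈[1..2] ⇒ +0.384887 -0.010593 = +0.374294;  D = -0.325946+0.183997i
d^2_{1,1}: k∈[0..1] ⇒ +0.947148 -0.078202 = +0.868946;  D = +0.810084+0.314374i
d^2_{2,1}: single k=0 term ⇒ -0.314259;  D = +0.097816+0.298648i
Y_2^{m'}(θ=2.5625,φ=0.4573) and Σ D·Y over m':
  (+0.0056+0.0066i)·(+0.0706-0.0917i)  (+0.0133-0.0763i)·(-0.3175+0.1562i)  (-0.3259+0.1840i)·(+0.3474+0.0000i)  (+0.8101+0.3144i)·(+0.3175+0.1562i)  (+0.0978+0.2986i)·(+0.0706+0.0917i)
Y_2^1(R⁻¹ n̂) = +0.083071+0.346606i

Re=0.0831 Im=0.3466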